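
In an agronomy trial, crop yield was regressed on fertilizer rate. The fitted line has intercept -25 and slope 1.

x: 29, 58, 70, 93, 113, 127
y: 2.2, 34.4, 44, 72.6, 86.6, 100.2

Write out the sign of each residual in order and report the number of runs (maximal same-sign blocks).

5 runs

x=29: ŷ = -25 + 29 = 4; e = 2.2 − 4 = -1.8
x=58: ŷ = -25 + 58 = 33; e = 34.4 − 33 = 1.4
x=70: ŷ = -25 + 70 = 45; e = 44 − 45 = -1
x=93: ŷ = -25 + 93 = 68; e = 72.6 − 68 = 4.6
x=113: ŷ = -25 + 113 = 88; e = 86.6 − 88 = -1.4
x=127: ŷ = -25 + 127 = 102; e = 100.2 − 102 = -1.8
Signs: − + − + − −
Runs: −×1, +×1, −×1, +×1, −×2 → 5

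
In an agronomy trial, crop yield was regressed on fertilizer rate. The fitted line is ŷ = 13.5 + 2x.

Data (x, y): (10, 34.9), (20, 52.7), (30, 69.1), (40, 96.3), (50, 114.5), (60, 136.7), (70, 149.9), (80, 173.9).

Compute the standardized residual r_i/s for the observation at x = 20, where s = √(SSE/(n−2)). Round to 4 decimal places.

x=10: ŷ = 13.5 + 2·10 = 33.5; r = 34.9 − 33.5 = 1.4
x=20: ŷ = 13.5 + 2·20 = 53.5; r = 52.7 − 53.5 = -0.8
x=30: ŷ = 13.5 + 2·30 = 73.5; r = 69.1 − 73.5 = -4.4
x=40: ŷ = 13.5 + 2·40 = 93.5; r = 96.3 − 93.5 = 2.8
x=50: ŷ = 13.5 + 2·50 = 113.5; r = 114.5 − 113.5 = 1
x=60: ŷ = 13.5 + 2·60 = 133.5; r = 136.7 − 133.5 = 3.2
x=70: ŷ = 13.5 + 2·70 = 153.5; r = 149.9 − 153.5 = -3.6
x=80: ŷ = 13.5 + 2·80 = 173.5; r = 173.9 − 173.5 = 0.4
SSE = 1.96 + 0.64 + 19.36 + 7.84 + 1 + 10.24 + 12.96 + 0.16 = 54.16
s = √(54.16/6) = 3.00444
r/s = -0.8 / 3.00444 = -0.2663

-0.2663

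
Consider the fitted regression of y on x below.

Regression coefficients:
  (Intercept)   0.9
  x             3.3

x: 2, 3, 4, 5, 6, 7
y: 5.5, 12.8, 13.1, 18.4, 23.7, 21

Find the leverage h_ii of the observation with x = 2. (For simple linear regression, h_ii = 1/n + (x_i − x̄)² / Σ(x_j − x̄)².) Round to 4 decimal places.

h = 0.5238

x̄ = (2 + 3 + 4 + 5 + 6 + 7)/6 = 4.5
Σ(x − x̄)² = 6.25 + 2.25 + 0.25 + 0.25 + 2.25 + 6.25 = 17.5
h = 1/6 + (-2.5)²/17.5 = 0.166667 + 0.357143 = 0.5238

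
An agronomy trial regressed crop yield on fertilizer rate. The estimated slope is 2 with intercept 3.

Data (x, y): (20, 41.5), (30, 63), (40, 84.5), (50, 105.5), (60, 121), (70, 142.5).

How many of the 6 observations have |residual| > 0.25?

x=20: ŷ = 3 + 2·20 = 43; e = 41.5 − 43 = -1.5
x=30: ŷ = 3 + 2·30 = 63; e = 63 − 63 = 0
x=40: ŷ = 3 + 2·40 = 83; e = 84.5 − 83 = 1.5
x=50: ŷ = 3 + 2·50 = 103; e = 105.5 − 103 = 2.5
x=60: ŷ = 3 + 2·60 = 123; e = 121 − 123 = -2
x=70: ŷ = 3 + 2·70 = 143; e = 142.5 − 143 = -0.5
|e| > 0.25: x=20 (|e|=1.5), x=40 (|e|=1.5), x=50 (|e|=2.5), x=60 (|e|=2), x=70 (|e|=0.5) → 5

5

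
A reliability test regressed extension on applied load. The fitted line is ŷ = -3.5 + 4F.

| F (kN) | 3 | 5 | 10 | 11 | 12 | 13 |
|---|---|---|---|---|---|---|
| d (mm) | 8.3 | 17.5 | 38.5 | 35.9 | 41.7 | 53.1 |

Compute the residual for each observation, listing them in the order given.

-0.2, 1, 2, -4.6, -2.8, 4.6

F=3: ŷ = -3.5 + 4·3 = 8.5; e = 8.3 − 8.5 = -0.2
F=5: ŷ = -3.5 + 4·5 = 16.5; e = 17.5 − 16.5 = 1
F=10: ŷ = -3.5 + 4·10 = 36.5; e = 38.5 − 36.5 = 2
F=11: ŷ = -3.5 + 4·11 = 40.5; e = 35.9 − 40.5 = -4.6
F=12: ŷ = -3.5 + 4·12 = 44.5; e = 41.7 − 44.5 = -2.8
F=13: ŷ = -3.5 + 4·13 = 48.5; e = 53.1 − 48.5 = 4.6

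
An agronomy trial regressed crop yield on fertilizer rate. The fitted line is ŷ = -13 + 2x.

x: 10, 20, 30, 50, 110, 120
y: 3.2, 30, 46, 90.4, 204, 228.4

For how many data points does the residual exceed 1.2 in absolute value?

5

x=10: ŷ = -13 + 2·10 = 7; e = 3.2 − 7 = -3.8
x=20: ŷ = -13 + 2·20 = 27; e = 30 − 27 = 3
x=30: ŷ = -13 + 2·30 = 47; e = 46 − 47 = -1
x=50: ŷ = -13 + 2·50 = 87; e = 90.4 − 87 = 3.4
x=110: ŷ = -13 + 2·110 = 207; e = 204 − 207 = -3
x=120: ŷ = -13 + 2·120 = 227; e = 228.4 − 227 = 1.4
|e| > 1.2: x=10 (|e|=3.8), x=20 (|e|=3), x=50 (|e|=3.4), x=110 (|e|=3), x=120 (|e|=1.4) → 5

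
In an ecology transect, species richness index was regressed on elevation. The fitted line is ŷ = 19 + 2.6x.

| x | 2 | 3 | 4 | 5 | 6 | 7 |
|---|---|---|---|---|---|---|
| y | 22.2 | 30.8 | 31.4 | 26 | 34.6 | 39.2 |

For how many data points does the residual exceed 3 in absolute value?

x=2: ŷ = 19 + 2.6·2 = 24.2; r = 22.2 − 24.2 = -2
x=3: ŷ = 19 + 2.6·3 = 26.8; r = 30.8 − 26.8 = 4
x=4: ŷ = 19 + 2.6·4 = 29.4; r = 31.4 − 29.4 = 2
x=5: ŷ = 19 + 2.6·5 = 32; r = 26 − 32 = -6
x=6: ŷ = 19 + 2.6·6 = 34.6; r = 34.6 − 34.6 = 0
x=7: ŷ = 19 + 2.6·7 = 37.2; r = 39.2 − 37.2 = 2
|r| > 3: x=3 (|r|=4), x=5 (|r|=6) → 2

2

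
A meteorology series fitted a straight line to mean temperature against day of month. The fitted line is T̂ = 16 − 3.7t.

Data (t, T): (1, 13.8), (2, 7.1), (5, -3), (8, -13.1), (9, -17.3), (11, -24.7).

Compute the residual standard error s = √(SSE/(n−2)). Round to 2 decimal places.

s = 1.12

t=1: T̂ = 16 − 3.7·1 = 12.3; e = 13.8 − 12.3 = 1.5
t=2: T̂ = 16 − 3.7·2 = 8.6; e = 7.1 − 8.6 = -1.5
t=5: T̂ = 16 − 3.7·5 = -2.5; e = -3 − (-2.5) = -0.5
t=8: T̂ = 16 − 3.7·8 = -13.6; e = -13.1 − (-13.6) = 0.5
t=9: T̂ = 16 − 3.7·9 = -17.3; e = -17.3 − (-17.3) = 0
t=11: T̂ = 16 − 3.7·11 = -24.7; e = -24.7 − (-24.7) = 0
SSE = 2.25 + 2.25 + 0.25 + 0.25 + 0 + 0 = 5
s = √(5/4) = √1.25 ≈ 1.12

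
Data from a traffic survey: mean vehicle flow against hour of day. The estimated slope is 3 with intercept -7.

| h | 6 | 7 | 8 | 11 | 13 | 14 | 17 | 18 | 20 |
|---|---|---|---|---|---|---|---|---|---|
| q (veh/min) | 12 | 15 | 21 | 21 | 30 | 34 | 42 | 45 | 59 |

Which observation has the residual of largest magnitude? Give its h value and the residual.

h = 20, e = 6

h=6: ŷ = -7 + 3·6 = 11; e = 12 − 11 = 1
h=7: ŷ = -7 + 3·7 = 14; e = 15 − 14 = 1
h=8: ŷ = -7 + 3·8 = 17; e = 21 − 17 = 4
h=11: ŷ = -7 + 3·11 = 26; e = 21 − 26 = -5
h=13: ŷ = -7 + 3·13 = 32; e = 30 − 32 = -2
h=14: ŷ = -7 + 3·14 = 35; e = 34 − 35 = -1
h=17: ŷ = -7 + 3·17 = 44; e = 42 − 44 = -2
h=18: ŷ = -7 + 3·18 = 47; e = 45 − 47 = -2
h=20: ŷ = -7 + 3·20 = 53; e = 59 − 53 = 6
Largest |e| is 6 at h = 20, residual 6.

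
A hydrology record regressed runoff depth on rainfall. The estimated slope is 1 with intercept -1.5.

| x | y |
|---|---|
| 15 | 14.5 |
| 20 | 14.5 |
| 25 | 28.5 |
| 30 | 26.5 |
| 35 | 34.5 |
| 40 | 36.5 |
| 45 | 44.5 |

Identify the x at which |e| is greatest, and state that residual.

x=15: ŷ = -1.5 + 15 = 13.5; e = 14.5 − 13.5 = 1
x=20: ŷ = -1.5 + 20 = 18.5; e = 14.5 − 18.5 = -4
x=25: ŷ = -1.5 + 25 = 23.5; e = 28.5 − 23.5 = 5
x=30: ŷ = -1.5 + 30 = 28.5; e = 26.5 − 28.5 = -2
x=35: ŷ = -1.5 + 35 = 33.5; e = 34.5 − 33.5 = 1
x=40: ŷ = -1.5 + 40 = 38.5; e = 36.5 − 38.5 = -2
x=45: ŷ = -1.5 + 45 = 43.5; e = 44.5 − 43.5 = 1
Largest |e| is 5 at x = 25, residual 5.

x = 25, e = 5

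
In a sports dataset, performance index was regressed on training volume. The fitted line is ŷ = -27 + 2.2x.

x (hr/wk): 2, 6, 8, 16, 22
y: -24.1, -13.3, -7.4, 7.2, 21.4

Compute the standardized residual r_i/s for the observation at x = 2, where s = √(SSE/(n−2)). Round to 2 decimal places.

-0.95

x=2: ŷ = -27 + 2.2·2 = -22.6; r = -24.1 − (-22.6) = -1.5
x=6: ŷ = -27 + 2.2·6 = -13.8; r = -13.3 − (-13.8) = 0.5
x=8: ŷ = -27 + 2.2·8 = -9.4; r = -7.4 − (-9.4) = 2
x=16: ŷ = -27 + 2.2·16 = 8.2; r = 7.2 − 8.2 = -1
x=22: ŷ = -27 + 2.2·22 = 21.4; r = 21.4 − 21.4 = 0
SSE = 2.25 + 0.25 + 4 + 1 + 0 = 7.5
s = √(7.5/3) = 1.58114
r/s = -1.5 / 1.58114 = -0.95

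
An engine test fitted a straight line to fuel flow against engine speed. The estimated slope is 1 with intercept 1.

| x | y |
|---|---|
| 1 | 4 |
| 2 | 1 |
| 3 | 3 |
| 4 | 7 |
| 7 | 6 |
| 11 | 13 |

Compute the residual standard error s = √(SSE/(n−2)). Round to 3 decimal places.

x=1: ŷ = 1 + 1 = 2; r = 4 − 2 = 2
x=2: ŷ = 1 + 2 = 3; r = 1 − 3 = -2
x=3: ŷ = 1 + 3 = 4; r = 3 − 4 = -1
x=4: ŷ = 1 + 4 = 5; r = 7 − 5 = 2
x=7: ŷ = 1 + 7 = 8; r = 6 − 8 = -2
x=11: ŷ = 1 + 11 = 12; r = 13 − 12 = 1
SSE = 4 + 4 + 1 + 4 + 4 + 1 = 18
s = √(18/4) = √4.5 ≈ 2.121

s = 2.121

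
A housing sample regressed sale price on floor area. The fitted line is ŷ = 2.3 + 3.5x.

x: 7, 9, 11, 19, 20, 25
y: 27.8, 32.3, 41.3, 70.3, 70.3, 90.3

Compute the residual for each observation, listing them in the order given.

x=7: ŷ = 2.3 + 3.5·7 = 26.8; e = 27.8 − 26.8 = 1
x=9: ŷ = 2.3 + 3.5·9 = 33.8; e = 32.3 − 33.8 = -1.5
x=11: ŷ = 2.3 + 3.5·11 = 40.8; e = 41.3 − 40.8 = 0.5
x=19: ŷ = 2.3 + 3.5·19 = 68.8; e = 70.3 − 68.8 = 1.5
x=20: ŷ = 2.3 + 3.5·20 = 72.3; e = 70.3 − 72.3 = -2
x=25: ŷ = 2.3 + 3.5·25 = 89.8; e = 90.3 − 89.8 = 0.5

1, -1.5, 0.5, 1.5, -2, 0.5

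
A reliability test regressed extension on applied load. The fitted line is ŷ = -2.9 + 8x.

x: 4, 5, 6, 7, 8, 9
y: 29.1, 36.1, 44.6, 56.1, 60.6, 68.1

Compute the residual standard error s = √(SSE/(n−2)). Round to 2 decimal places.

s = 1.70

x=4: ŷ = -2.9 + 8·4 = 29.1; e = 29.1 − 29.1 = 0
x=5: ŷ = -2.9 + 8·5 = 37.1; e = 36.1 − 37.1 = -1
x=6: ŷ = -2.9 + 8·6 = 45.1; e = 44.6 − 45.1 = -0.5
x=7: ŷ = -2.9 + 8·7 = 53.1; e = 56.1 − 53.1 = 3
x=8: ŷ = -2.9 + 8·8 = 61.1; e = 60.6 − 61.1 = -0.5
x=9: ŷ = -2.9 + 8·9 = 69.1; e = 68.1 − 69.1 = -1
SSE = 0 + 1 + 0.25 + 9 + 0.25 + 1 = 11.5
s = √(11.5/4) = √2.875 ≈ 1.70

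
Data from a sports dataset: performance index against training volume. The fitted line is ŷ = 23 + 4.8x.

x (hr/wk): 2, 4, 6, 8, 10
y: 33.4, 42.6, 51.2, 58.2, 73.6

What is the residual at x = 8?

ŷ = 23 + 4.8·8 = 61.4
e = 58.2 − 61.4 = -3.2

e = -3.2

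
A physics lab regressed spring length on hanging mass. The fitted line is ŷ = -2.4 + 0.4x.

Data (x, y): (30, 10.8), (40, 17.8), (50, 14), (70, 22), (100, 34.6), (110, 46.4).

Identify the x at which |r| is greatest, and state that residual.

x = 110, r = 4.8

x=30: ŷ = -2.4 + 0.4·30 = 9.6; r = 10.8 − 9.6 = 1.2
x=40: ŷ = -2.4 + 0.4·40 = 13.6; r = 17.8 − 13.6 = 4.2
x=50: ŷ = -2.4 + 0.4·50 = 17.6; r = 14 − 17.6 = -3.6
x=70: ŷ = -2.4 + 0.4·70 = 25.6; r = 22 − 25.6 = -3.6
x=100: ŷ = -2.4 + 0.4·100 = 37.6; r = 34.6 − 37.6 = -3
x=110: ŷ = -2.4 + 0.4·110 = 41.6; r = 46.4 − 41.6 = 4.8
Largest |r| is 4.8 at x = 110, residual 4.8.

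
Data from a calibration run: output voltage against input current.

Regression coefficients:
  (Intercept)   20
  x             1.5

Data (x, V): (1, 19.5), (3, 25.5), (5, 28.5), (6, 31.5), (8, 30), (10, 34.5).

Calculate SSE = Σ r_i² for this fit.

x=1: ŷ = 20 + 1.5·1 = 21.5; r = 19.5 − 21.5 = -2
x=3: ŷ = 20 + 1.5·3 = 24.5; r = 25.5 − 24.5 = 1
x=5: ŷ = 20 + 1.5·5 = 27.5; r = 28.5 − 27.5 = 1
x=6: ŷ = 20 + 1.5·6 = 29; r = 31.5 − 29 = 2.5
x=8: ŷ = 20 + 1.5·8 = 32; r = 30 − 32 = -2
x=10: ŷ = 20 + 1.5·10 = 35; r = 34.5 − 35 = -0.5
SSE = 4 + 1 + 1 + 6.25 + 4 + 0.25 = 16.5

SSE = 16.5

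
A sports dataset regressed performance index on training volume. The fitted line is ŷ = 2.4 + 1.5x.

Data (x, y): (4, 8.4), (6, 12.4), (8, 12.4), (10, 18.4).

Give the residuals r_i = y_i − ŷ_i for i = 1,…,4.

x=4: ŷ = 2.4 + 1.5·4 = 8.4; r = 8.4 − 8.4 = 0
x=6: ŷ = 2.4 + 1.5·6 = 11.4; r = 12.4 − 11.4 = 1
x=8: ŷ = 2.4 + 1.5·8 = 14.4; r = 12.4 − 14.4 = -2
x=10: ŷ = 2.4 + 1.5·10 = 17.4; r = 18.4 − 17.4 = 1

0, 1, -2, 1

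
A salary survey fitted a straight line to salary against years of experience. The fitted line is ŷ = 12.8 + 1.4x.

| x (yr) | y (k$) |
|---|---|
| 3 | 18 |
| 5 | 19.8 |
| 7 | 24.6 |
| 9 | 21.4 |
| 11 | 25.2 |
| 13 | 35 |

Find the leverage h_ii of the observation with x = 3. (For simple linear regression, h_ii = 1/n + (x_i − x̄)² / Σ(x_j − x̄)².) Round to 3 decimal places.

h = 0.524

x̄ = (3 + 5 + 7 + 9 + 11 + 13)/6 = 8
Σ(x − x̄)² = 25 + 9 + 1 + 1 + 9 + 25 = 70
h = 1/6 + (-5)²/70 = 0.166667 + 0.357143 = 0.524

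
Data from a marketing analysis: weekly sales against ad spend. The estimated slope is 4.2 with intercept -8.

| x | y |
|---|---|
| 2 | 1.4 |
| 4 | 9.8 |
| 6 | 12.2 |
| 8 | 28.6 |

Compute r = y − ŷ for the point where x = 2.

ŷ = -8 + 4.2·2 = 0.4
r = 1.4 − 0.4 = 1

r = 1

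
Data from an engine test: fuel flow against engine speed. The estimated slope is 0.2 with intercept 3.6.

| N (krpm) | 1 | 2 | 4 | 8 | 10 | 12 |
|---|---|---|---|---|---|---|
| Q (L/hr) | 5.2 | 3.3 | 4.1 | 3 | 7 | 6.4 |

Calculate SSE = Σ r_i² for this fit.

SSE = 9.5

N=1: Q̂ = 3.6 + 0.2·1 = 3.8; r = 5.2 − 3.8 = 1.4
N=2: Q̂ = 3.6 + 0.2·2 = 4; r = 3.3 − 4 = -0.7
N=4: Q̂ = 3.6 + 0.2·4 = 4.4; r = 4.1 − 4.4 = -0.3
N=8: Q̂ = 3.6 + 0.2·8 = 5.2; r = 3 − 5.2 = -2.2
N=10: Q̂ = 3.6 + 0.2·10 = 5.6; r = 7 − 5.6 = 1.4
N=12: Q̂ = 3.6 + 0.2·12 = 6; r = 6.4 − 6 = 0.4
SSE = 1.96 + 0.49 + 0.09 + 4.84 + 1.96 + 0.16 = 9.5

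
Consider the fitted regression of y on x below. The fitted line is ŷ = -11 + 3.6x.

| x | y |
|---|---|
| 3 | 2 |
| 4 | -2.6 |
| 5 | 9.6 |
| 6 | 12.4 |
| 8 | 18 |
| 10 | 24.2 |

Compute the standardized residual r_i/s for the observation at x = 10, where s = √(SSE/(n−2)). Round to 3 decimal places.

-0.223

x=3: ŷ = -11 + 3.6·3 = -0.2; r = 2 − (-0.2) = 2.2
x=4: ŷ = -11 + 3.6·4 = 3.4; r = -2.6 − 3.4 = -6
x=5: ŷ = -11 + 3.6·5 = 7; r = 9.6 − 7 = 2.6
x=6: ŷ = -11 + 3.6·6 = 10.6; r = 12.4 − 10.6 = 1.8
x=8: ŷ = -11 + 3.6·8 = 17.8; r = 18 − 17.8 = 0.2
x=10: ŷ = -11 + 3.6·10 = 25; r = 24.2 − 25 = -0.8
SSE = 4.84 + 36 + 6.76 + 3.24 + 0.04 + 0.64 = 51.52
s = √(51.52/4) = 3.58887
r/s = -0.8 / 3.58887 = -0.223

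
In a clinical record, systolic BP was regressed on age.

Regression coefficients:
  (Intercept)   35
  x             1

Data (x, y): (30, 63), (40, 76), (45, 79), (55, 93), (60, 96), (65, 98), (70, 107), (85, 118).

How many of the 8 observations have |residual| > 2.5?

1

x=30: ŷ = 35 + 30 = 65; r = 63 − 65 = -2
x=40: ŷ = 35 + 40 = 75; r = 76 − 75 = 1
x=45: ŷ = 35 + 45 = 80; r = 79 − 80 = -1
x=55: ŷ = 35 + 55 = 90; r = 93 − 90 = 3
x=60: ŷ = 35 + 60 = 95; r = 96 − 95 = 1
x=65: ŷ = 35 + 65 = 100; r = 98 − 100 = -2
x=70: ŷ = 35 + 70 = 105; r = 107 − 105 = 2
x=85: ŷ = 35 + 85 = 120; r = 118 − 120 = -2
|r| > 2.5: x=55 (|r|=3) → 1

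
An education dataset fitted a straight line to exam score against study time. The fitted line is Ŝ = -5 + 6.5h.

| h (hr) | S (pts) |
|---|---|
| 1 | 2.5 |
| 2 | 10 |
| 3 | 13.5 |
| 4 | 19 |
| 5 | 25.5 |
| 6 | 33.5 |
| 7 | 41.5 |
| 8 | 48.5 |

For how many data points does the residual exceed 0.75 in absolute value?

h=1: Ŝ = -5 + 6.5·1 = 1.5; e = 2.5 − 1.5 = 1
h=2: Ŝ = -5 + 6.5·2 = 8; e = 10 − 8 = 2
h=3: Ŝ = -5 + 6.5·3 = 14.5; e = 13.5 − 14.5 = -1
h=4: Ŝ = -5 + 6.5·4 = 21; e = 19 − 21 = -2
h=5: Ŝ = -5 + 6.5·5 = 27.5; e = 25.5 − 27.5 = -2
h=6: Ŝ = -5 + 6.5·6 = 34; e = 33.5 − 34 = -0.5
h=7: Ŝ = -5 + 6.5·7 = 40.5; e = 41.5 − 40.5 = 1
h=8: Ŝ = -5 + 6.5·8 = 47; e = 48.5 − 47 = 1.5
|e| > 0.75: h=1 (|e|=1), h=2 (|e|=2), h=3 (|e|=1), h=4 (|e|=2), h=5 (|e|=2), h=7 (|e|=1), h=8 (|e|=1.5) → 7

7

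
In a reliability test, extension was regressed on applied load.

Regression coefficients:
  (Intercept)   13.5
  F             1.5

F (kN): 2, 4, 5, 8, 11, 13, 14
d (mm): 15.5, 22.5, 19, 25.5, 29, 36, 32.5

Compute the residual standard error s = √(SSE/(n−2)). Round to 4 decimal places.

F=2: d̂ = 13.5 + 1.5·2 = 16.5; r = 15.5 − 16.5 = -1
F=4: d̂ = 13.5 + 1.5·4 = 19.5; r = 22.5 − 19.5 = 3
F=5: d̂ = 13.5 + 1.5·5 = 21; r = 19 − 21 = -2
F=8: d̂ = 13.5 + 1.5·8 = 25.5; r = 25.5 − 25.5 = 0
F=11: d̂ = 13.5 + 1.5·11 = 30; r = 29 − 30 = -1
F=13: d̂ = 13.5 + 1.5·13 = 33; r = 36 − 33 = 3
F=14: d̂ = 13.5 + 1.5·14 = 34.5; r = 32.5 − 34.5 = -2
SSE = 1 + 9 + 4 + 0 + 1 + 9 + 4 = 28
s = √(28/5) = √5.6 ≈ 2.3664

s = 2.3664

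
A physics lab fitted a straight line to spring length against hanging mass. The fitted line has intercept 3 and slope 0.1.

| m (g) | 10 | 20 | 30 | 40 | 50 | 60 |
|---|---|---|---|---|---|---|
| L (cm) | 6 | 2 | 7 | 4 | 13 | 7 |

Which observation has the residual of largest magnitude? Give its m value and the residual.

m=10: L̂ = 3 + 0.1·10 = 4; r = 6 − 4 = 2
m=20: L̂ = 3 + 0.1·20 = 5; r = 2 − 5 = -3
m=30: L̂ = 3 + 0.1·30 = 6; r = 7 − 6 = 1
m=40: L̂ = 3 + 0.1·40 = 7; r = 4 − 7 = -3
m=50: L̂ = 3 + 0.1·50 = 8; r = 13 − 8 = 5
m=60: L̂ = 3 + 0.1·60 = 9; r = 7 − 9 = -2
Largest |r| is 5 at m = 50, residual 5.

m = 50, r = 5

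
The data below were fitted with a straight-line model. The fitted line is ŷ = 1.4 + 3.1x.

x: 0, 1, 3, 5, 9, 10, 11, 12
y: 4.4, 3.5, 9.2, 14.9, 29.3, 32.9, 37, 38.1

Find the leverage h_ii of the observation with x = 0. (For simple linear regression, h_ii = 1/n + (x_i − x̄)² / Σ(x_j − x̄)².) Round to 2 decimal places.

x̄ = (0 + 1 + 3 + 5 + 9 + 10 + 11 + 12)/8 = 6.375
Σ(x − x̄)² = 40.6406 + 28.8906 + 11.3906 + 1.89062 + 6.89062 + 13.1406 + 21.3906 + 31.6406 = 155.875
h = 1/8 + (-6.375)²/155.875 = 0.125 + 0.260726 = 0.39

h = 0.39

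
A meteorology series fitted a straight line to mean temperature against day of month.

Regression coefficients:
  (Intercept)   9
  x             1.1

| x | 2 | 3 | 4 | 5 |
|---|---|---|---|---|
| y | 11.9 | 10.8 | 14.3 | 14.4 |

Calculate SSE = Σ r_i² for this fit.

x=2: ŷ = 9 + 1.1·2 = 11.2; r = 11.9 − 11.2 = 0.7
x=3: ŷ = 9 + 1.1·3 = 12.3; r = 10.8 − 12.3 = -1.5
x=4: ŷ = 9 + 1.1·4 = 13.4; r = 14.3 − 13.4 = 0.9
x=5: ŷ = 9 + 1.1·5 = 14.5; r = 14.4 − 14.5 = -0.1
SSE = 0.49 + 2.25 + 0.81 + 0.01 = 3.56

SSE = 3.56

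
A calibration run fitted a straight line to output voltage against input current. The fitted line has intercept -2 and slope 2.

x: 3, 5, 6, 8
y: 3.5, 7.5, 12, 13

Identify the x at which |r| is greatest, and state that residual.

x=3: ŷ = -2 + 2·3 = 4; r = 3.5 − 4 = -0.5
x=5: ŷ = -2 + 2·5 = 8; r = 7.5 − 8 = -0.5
x=6: ŷ = -2 + 2·6 = 10; r = 12 − 10 = 2
x=8: ŷ = -2 + 2·8 = 14; r = 13 − 14 = -1
Largest |r| is 2 at x = 6, residual 2.

x = 6, r = 2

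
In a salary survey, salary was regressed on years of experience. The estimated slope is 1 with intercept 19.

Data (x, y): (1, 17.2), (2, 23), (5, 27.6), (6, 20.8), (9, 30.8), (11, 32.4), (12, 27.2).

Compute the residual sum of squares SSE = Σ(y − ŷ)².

x=1: ŷ = 19 + 1 = 20; r = 17.2 − 20 = -2.8
x=2: ŷ = 19 + 2 = 21; r = 23 − 21 = 2
x=5: ŷ = 19 + 5 = 24; r = 27.6 − 24 = 3.6
x=6: ŷ = 19 + 6 = 25; r = 20.8 − 25 = -4.2
x=9: ŷ = 19 + 9 = 28; r = 30.8 − 28 = 2.8
x=11: ŷ = 19 + 11 = 30; r = 32.4 − 30 = 2.4
x=12: ŷ = 19 + 12 = 31; r = 27.2 − 31 = -3.8
SSE = 7.84 + 4 + 12.96 + 17.64 + 7.84 + 5.76 + 14.44 = 70.48

SSE = 70.48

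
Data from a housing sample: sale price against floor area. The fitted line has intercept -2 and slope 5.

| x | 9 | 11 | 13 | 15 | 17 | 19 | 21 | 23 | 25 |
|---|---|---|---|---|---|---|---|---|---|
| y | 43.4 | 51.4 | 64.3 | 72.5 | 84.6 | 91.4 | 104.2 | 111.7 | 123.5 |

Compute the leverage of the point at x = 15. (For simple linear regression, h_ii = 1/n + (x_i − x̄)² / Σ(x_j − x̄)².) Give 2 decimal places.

h = 0.13

x̄ = (9 + 11 + 13 + 15 + 17 + 19 + 21 + 23 + 25)/9 = 17
Σ(x − x̄)² = 64 + 36 + 16 + 4 + 0 + 4 + 16 + 36 + 64 = 240
h = 1/9 + (-2)²/240 = 0.111111 + 0.0166667 = 0.13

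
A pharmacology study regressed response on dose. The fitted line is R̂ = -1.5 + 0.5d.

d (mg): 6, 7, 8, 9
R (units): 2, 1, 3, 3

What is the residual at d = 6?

R̂ = -1.5 + 0.5·6 = 1.5
e = 2 − 1.5 = 0.5

e = 0.5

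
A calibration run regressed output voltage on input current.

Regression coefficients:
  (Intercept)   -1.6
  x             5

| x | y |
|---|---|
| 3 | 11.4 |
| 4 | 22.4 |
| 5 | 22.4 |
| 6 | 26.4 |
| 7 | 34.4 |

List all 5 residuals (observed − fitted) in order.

x=3: ŷ = -1.6 + 5·3 = 13.4; r = 11.4 − 13.4 = -2
x=4: ŷ = -1.6 + 5·4 = 18.4; r = 22.4 − 18.4 = 4
x=5: ŷ = -1.6 + 5·5 = 23.4; r = 22.4 − 23.4 = -1
x=6: ŷ = -1.6 + 5·6 = 28.4; r = 26.4 − 28.4 = -2
x=7: ŷ = -1.6 + 5·7 = 33.4; r = 34.4 − 33.4 = 1

-2, 4, -1, -2, 1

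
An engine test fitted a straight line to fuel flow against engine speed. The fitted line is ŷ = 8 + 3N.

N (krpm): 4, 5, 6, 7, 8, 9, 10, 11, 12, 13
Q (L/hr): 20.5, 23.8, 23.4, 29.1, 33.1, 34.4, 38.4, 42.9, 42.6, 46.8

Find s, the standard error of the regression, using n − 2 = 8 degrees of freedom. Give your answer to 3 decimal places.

s = 1.369

N=4: ŷ = 8 + 3·4 = 20; e = 20.5 − 20 = 0.5
N=5: ŷ = 8 + 3·5 = 23; e = 23.8 − 23 = 0.8
N=6: ŷ = 8 + 3·6 = 26; e = 23.4 − 26 = -2.6
N=7: ŷ = 8 + 3·7 = 29; e = 29.1 − 29 = 0.1
N=8: ŷ = 8 + 3·8 = 32; e = 33.1 − 32 = 1.1
N=9: ŷ = 8 + 3·9 = 35; e = 34.4 − 35 = -0.6
N=10: ŷ = 8 + 3·10 = 38; e = 38.4 − 38 = 0.4
N=11: ŷ = 8 + 3·11 = 41; e = 42.9 − 41 = 1.9
N=12: ŷ = 8 + 3·12 = 44; e = 42.6 − 44 = -1.4
N=13: ŷ = 8 + 3·13 = 47; e = 46.8 − 47 = -0.2
SSE = 0.25 + 0.64 + 6.76 + 0.01 + 1.21 + 0.36 + 0.16 + 3.61 + 1.96 + 0.04 = 15
s = √(15/8) = √1.875 ≈ 1.369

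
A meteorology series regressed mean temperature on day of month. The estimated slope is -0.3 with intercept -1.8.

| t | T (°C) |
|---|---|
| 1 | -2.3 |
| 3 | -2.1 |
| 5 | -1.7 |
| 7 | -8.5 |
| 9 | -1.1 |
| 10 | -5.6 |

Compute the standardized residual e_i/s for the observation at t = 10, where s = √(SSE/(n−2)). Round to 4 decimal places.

-0.2655

t=1: T̂ = -1.8 − 0.3·1 = -2.1; e = -2.3 − (-2.1) = -0.2
t=3: T̂ = -1.8 − 0.3·3 = -2.7; e = -2.1 − (-2.7) = 0.6
t=5: T̂ = -1.8 − 0.3·5 = -3.3; e = -1.7 − (-3.3) = 1.6
t=7: T̂ = -1.8 − 0.3·7 = -3.9; e = -8.5 − (-3.9) = -4.6
t=9: T̂ = -1.8 − 0.3·9 = -4.5; e = -1.1 − (-4.5) = 3.4
t=10: T̂ = -1.8 − 0.3·10 = -4.8; e = -5.6 − (-4.8) = -0.8
SSE = 0.04 + 0.36 + 2.56 + 21.16 + 11.56 + 0.64 = 36.32
s = √(36.32/4) = 3.0133
e/s = -0.8 / 3.0133 = -0.2655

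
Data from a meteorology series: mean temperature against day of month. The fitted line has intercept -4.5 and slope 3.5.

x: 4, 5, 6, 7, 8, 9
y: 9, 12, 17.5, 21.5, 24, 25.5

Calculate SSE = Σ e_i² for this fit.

SSE = 7

x=4: ŷ = -4.5 + 3.5·4 = 9.5; e = 9 − 9.5 = -0.5
x=5: ŷ = -4.5 + 3.5·5 = 13; e = 12 − 13 = -1
x=6: ŷ = -4.5 + 3.5·6 = 16.5; e = 17.5 − 16.5 = 1
x=7: ŷ = -4.5 + 3.5·7 = 20; e = 21.5 − 20 = 1.5
x=8: ŷ = -4.5 + 3.5·8 = 23.5; e = 24 − 23.5 = 0.5
x=9: ŷ = -4.5 + 3.5·9 = 27; e = 25.5 − 27 = -1.5
SSE = 0.25 + 1 + 1 + 2.25 + 0.25 + 2.25 = 7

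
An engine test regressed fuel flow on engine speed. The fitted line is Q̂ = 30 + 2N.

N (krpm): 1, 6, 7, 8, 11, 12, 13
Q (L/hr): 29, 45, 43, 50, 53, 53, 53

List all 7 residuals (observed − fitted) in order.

N=1: Q̂ = 30 + 2·1 = 32; r = 29 − 32 = -3
N=6: Q̂ = 30 + 2·6 = 42; r = 45 − 42 = 3
N=7: Q̂ = 30 + 2·7 = 44; r = 43 − 44 = -1
N=8: Q̂ = 30 + 2·8 = 46; r = 50 − 46 = 4
N=11: Q̂ = 30 + 2·11 = 52; r = 53 − 52 = 1
N=12: Q̂ = 30 + 2·12 = 54; r = 53 − 54 = -1
N=13: Q̂ = 30 + 2·13 = 56; r = 53 − 56 = -3

-3, 3, -1, 4, 1, -1, -3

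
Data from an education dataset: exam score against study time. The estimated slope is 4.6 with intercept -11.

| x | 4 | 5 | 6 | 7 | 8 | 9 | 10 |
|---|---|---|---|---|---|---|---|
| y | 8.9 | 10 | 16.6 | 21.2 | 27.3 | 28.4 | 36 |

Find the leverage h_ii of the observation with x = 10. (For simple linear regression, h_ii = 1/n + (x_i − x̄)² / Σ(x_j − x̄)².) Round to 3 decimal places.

x̄ = (4 + 5 + 6 + 7 + 8 + 9 + 10)/7 = 7
Σ(x − x̄)² = 9 + 4 + 1 + 0 + 1 + 4 + 9 = 28
h = 1/7 + (3)²/28 = 0.142857 + 0.321429 = 0.464

h = 0.464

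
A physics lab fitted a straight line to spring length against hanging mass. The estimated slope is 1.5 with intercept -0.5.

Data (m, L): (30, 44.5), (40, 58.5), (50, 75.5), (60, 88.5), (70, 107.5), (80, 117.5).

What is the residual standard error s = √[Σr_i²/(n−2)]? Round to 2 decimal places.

s = 2.00

m=30: ŷ = -0.5 + 1.5·30 = 44.5; r = 44.5 − 44.5 = 0
m=40: ŷ = -0.5 + 1.5·40 = 59.5; r = 58.5 − 59.5 = -1
m=50: ŷ = -0.5 + 1.5·50 = 74.5; r = 75.5 − 74.5 = 1
m=60: ŷ = -0.5 + 1.5·60 = 89.5; r = 88.5 − 89.5 = -1
m=70: ŷ = -0.5 + 1.5·70 = 104.5; r = 107.5 − 104.5 = 3
m=80: ŷ = -0.5 + 1.5·80 = 119.5; r = 117.5 − 119.5 = -2
SSE = 0 + 1 + 1 + 1 + 9 + 4 = 16
s = √(16/4) = √4 ≈ 2.00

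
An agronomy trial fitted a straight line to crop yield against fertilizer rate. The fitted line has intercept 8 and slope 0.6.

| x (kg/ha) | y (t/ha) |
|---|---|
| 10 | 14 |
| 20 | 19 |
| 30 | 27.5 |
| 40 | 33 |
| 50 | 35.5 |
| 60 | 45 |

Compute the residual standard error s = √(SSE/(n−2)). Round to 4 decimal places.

s = 1.6956

x=10: ŷ = 8 + 0.6·10 = 14; r = 14 − 14 = 0
x=20: ŷ = 8 + 0.6·20 = 20; r = 19 − 20 = -1
x=30: ŷ = 8 + 0.6·30 = 26; r = 27.5 − 26 = 1.5
x=40: ŷ = 8 + 0.6·40 = 32; r = 33 − 32 = 1
x=50: ŷ = 8 + 0.6·50 = 38; r = 35.5 − 38 = -2.5
x=60: ŷ = 8 + 0.6·60 = 44; r = 45 − 44 = 1
SSE = 0 + 1 + 2.25 + 1 + 6.25 + 1 = 11.5
s = √(11.5/4) = √2.875 ≈ 1.6956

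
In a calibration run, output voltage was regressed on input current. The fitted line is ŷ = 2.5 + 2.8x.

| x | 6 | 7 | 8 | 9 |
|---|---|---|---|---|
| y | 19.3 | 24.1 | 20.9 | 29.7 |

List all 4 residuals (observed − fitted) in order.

0, 2, -4, 2

x=6: ŷ = 2.5 + 2.8·6 = 19.3; r = 19.3 − 19.3 = 0
x=7: ŷ = 2.5 + 2.8·7 = 22.1; r = 24.1 − 22.1 = 2
x=8: ŷ = 2.5 + 2.8·8 = 24.9; r = 20.9 − 24.9 = -4
x=9: ŷ = 2.5 + 2.8·9 = 27.7; r = 29.7 − 27.7 = 2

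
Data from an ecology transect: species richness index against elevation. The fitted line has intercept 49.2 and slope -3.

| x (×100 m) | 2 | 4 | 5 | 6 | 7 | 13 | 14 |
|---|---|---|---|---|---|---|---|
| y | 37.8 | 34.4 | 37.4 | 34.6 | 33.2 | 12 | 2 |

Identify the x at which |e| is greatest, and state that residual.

x=2: ŷ = 49.2 − 3·2 = 43.2; e = 37.8 − 43.2 = -5.4
x=4: ŷ = 49.2 − 3·4 = 37.2; e = 34.4 − 37.2 = -2.8
x=5: ŷ = 49.2 − 3·5 = 34.2; e = 37.4 − 34.2 = 3.2
x=6: ŷ = 49.2 − 3·6 = 31.2; e = 34.6 − 31.2 = 3.4
x=7: ŷ = 49.2 − 3·7 = 28.2; e = 33.2 − 28.2 = 5
x=13: ŷ = 49.2 − 3·13 = 10.2; e = 12 − 10.2 = 1.8
x=14: ŷ = 49.2 − 3·14 = 7.2; e = 2 − 7.2 = -5.2
Largest |e| is 5.4 at x = 2, residual -5.4.

x = 2, e = -5.4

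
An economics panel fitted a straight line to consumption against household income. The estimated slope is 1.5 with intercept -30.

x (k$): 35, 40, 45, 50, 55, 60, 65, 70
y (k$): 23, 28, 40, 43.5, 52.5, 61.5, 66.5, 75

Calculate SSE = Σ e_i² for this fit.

x=35: ŷ = -30 + 1.5·35 = 22.5; e = 23 − 22.5 = 0.5
x=40: ŷ = -30 + 1.5·40 = 30; e = 28 − 30 = -2
x=45: ŷ = -30 + 1.5·45 = 37.5; e = 40 − 37.5 = 2.5
x=50: ŷ = -30 + 1.5·50 = 45; e = 43.5 − 45 = -1.5
x=55: ŷ = -30 + 1.5·55 = 52.5; e = 52.5 − 52.5 = 0
x=60: ŷ = -30 + 1.5·60 = 60; e = 61.5 − 60 = 1.5
x=65: ŷ = -30 + 1.5·65 = 67.5; e = 66.5 − 67.5 = -1
x=70: ŷ = -30 + 1.5·70 = 75; e = 75 − 75 = 0
SSE = 0.25 + 4 + 6.25 + 2.25 + 0 + 2.25 + 1 + 0 = 16

SSE = 16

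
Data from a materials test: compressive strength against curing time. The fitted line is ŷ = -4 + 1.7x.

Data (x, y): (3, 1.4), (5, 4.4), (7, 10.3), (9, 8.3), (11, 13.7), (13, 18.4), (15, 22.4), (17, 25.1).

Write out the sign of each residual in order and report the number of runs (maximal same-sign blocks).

x=3: ŷ = -4 + 1.7·3 = 1.1; r = 1.4 − 1.1 = 0.3
x=5: ŷ = -4 + 1.7·5 = 4.5; r = 4.4 − 4.5 = -0.1
x=7: ŷ = -4 + 1.7·7 = 7.9; r = 10.3 − 7.9 = 2.4
x=9: ŷ = -4 + 1.7·9 = 11.3; r = 8.3 − 11.3 = -3
x=11: ŷ = -4 + 1.7·11 = 14.7; r = 13.7 − 14.7 = -1
x=13: ŷ = -4 + 1.7·13 = 18.1; r = 18.4 − 18.1 = 0.3
x=15: ŷ = -4 + 1.7·15 = 21.5; r = 22.4 − 21.5 = 0.9
x=17: ŷ = -4 + 1.7·17 = 24.9; r = 25.1 − 24.9 = 0.2
Signs: + − + − − + + +
Runs: +×1, −×1, +×1, −×2, +×3 → 5

5 runs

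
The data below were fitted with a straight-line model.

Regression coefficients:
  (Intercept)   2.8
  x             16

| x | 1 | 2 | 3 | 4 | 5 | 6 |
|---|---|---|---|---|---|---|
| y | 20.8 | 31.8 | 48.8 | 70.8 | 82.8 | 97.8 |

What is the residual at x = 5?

e = 0

ŷ = 2.8 + 16·5 = 82.8
e = 82.8 − 82.8 = 0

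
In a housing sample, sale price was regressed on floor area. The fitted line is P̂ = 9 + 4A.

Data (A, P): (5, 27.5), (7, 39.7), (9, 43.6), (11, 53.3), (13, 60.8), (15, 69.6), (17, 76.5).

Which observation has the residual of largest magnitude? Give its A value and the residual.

A=5: P̂ = 9 + 4·5 = 29; e = 27.5 − 29 = -1.5
A=7: P̂ = 9 + 4·7 = 37; e = 39.7 − 37 = 2.7
A=9: P̂ = 9 + 4·9 = 45; e = 43.6 − 45 = -1.4
A=11: P̂ = 9 + 4·11 = 53; e = 53.3 − 53 = 0.3
A=13: P̂ = 9 + 4·13 = 61; e = 60.8 − 61 = -0.2
A=15: P̂ = 9 + 4·15 = 69; e = 69.6 − 69 = 0.6
A=17: P̂ = 9 + 4·17 = 77; e = 76.5 − 77 = -0.5
Largest |e| is 2.7 at A = 7, residual 2.7.

A = 7, e = 2.7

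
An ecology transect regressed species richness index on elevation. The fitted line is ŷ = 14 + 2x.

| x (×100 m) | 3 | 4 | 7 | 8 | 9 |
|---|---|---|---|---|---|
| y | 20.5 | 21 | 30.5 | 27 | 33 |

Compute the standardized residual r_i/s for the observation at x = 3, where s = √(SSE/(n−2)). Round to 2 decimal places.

x=3: ŷ = 14 + 2·3 = 20; r = 20.5 − 20 = 0.5
x=4: ŷ = 14 + 2·4 = 22; r = 21 − 22 = -1
x=7: ŷ = 14 + 2·7 = 28; r = 30.5 − 28 = 2.5
x=8: ŷ = 14 + 2·8 = 30; r = 27 − 30 = -3
x=9: ŷ = 14 + 2·9 = 32; r = 33 − 32 = 1
SSE = 0.25 + 1 + 6.25 + 9 + 1 = 17.5
s = √(17.5/3) = 2.41523
r/s = 0.5 / 2.41523 = 0.21

0.21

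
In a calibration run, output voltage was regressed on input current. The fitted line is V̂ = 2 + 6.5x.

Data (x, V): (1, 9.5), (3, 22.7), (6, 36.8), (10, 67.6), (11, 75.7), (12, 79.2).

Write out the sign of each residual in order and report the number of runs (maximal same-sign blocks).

x=1: V̂ = 2 + 6.5·1 = 8.5; r = 9.5 − 8.5 = 1
x=3: V̂ = 2 + 6.5·3 = 21.5; r = 22.7 − 21.5 = 1.2
x=6: V̂ = 2 + 6.5·6 = 41; r = 36.8 − 41 = -4.2
x=10: V̂ = 2 + 6.5·10 = 67; r = 67.6 − 67 = 0.6
x=11: V̂ = 2 + 6.5·11 = 73.5; r = 75.7 − 73.5 = 2.2
x=12: V̂ = 2 + 6.5·12 = 80; r = 79.2 − 80 = -0.8
Signs: + + − + + −
Runs: +×2, −×1, +×2, −×1 → 4

4 runs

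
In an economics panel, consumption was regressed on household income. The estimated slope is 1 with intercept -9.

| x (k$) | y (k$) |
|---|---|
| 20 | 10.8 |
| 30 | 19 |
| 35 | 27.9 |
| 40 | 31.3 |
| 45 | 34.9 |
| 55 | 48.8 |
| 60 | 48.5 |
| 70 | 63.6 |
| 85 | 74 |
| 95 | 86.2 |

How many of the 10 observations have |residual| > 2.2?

3

x=20: ŷ = -9 + 20 = 11; r = 10.8 − 11 = -0.2
x=30: ŷ = -9 + 30 = 21; r = 19 − 21 = -2
x=35: ŷ = -9 + 35 = 26; r = 27.9 − 26 = 1.9
x=40: ŷ = -9 + 40 = 31; r = 31.3 − 31 = 0.3
x=45: ŷ = -9 + 45 = 36; r = 34.9 − 36 = -1.1
x=55: ŷ = -9 + 55 = 46; r = 48.8 − 46 = 2.8
x=60: ŷ = -9 + 60 = 51; r = 48.5 − 51 = -2.5
x=70: ŷ = -9 + 70 = 61; r = 63.6 − 61 = 2.6
x=85: ŷ = -9 + 85 = 76; r = 74 − 76 = -2
x=95: ŷ = -9 + 95 = 86; r = 86.2 − 86 = 0.2
|r| > 2.2: x=55 (|r|=2.8), x=60 (|r|=2.5), x=70 (|r|=2.6) → 3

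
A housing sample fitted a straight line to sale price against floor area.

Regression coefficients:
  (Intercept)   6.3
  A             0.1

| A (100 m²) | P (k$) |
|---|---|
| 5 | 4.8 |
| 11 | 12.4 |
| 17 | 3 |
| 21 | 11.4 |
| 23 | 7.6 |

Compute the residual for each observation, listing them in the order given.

-2, 5, -5, 3, -1

A=5: ŷ = 6.3 + 0.1·5 = 6.8; e = 4.8 − 6.8 = -2
A=11: ŷ = 6.3 + 0.1·11 = 7.4; e = 12.4 − 7.4 = 5
A=17: ŷ = 6.3 + 0.1·17 = 8; e = 3 − 8 = -5
A=21: ŷ = 6.3 + 0.1·21 = 8.4; e = 11.4 − 8.4 = 3
A=23: ŷ = 6.3 + 0.1·23 = 8.6; e = 7.6 − 8.6 = -1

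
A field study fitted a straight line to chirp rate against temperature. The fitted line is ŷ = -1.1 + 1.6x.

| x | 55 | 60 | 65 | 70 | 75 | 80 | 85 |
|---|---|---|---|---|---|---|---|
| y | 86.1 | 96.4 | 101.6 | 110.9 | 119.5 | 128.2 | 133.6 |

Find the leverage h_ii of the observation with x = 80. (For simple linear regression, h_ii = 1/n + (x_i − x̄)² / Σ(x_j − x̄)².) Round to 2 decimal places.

h = 0.29

x̄ = (55 + 60 + 65 + 70 + 75 + 80 + 85)/7 = 70
Σ(x − x̄)² = 225 + 100 + 25 + 0 + 25 + 100 + 225 = 700
h = 1/7 + (10)²/700 = 0.142857 + 0.142857 = 0.29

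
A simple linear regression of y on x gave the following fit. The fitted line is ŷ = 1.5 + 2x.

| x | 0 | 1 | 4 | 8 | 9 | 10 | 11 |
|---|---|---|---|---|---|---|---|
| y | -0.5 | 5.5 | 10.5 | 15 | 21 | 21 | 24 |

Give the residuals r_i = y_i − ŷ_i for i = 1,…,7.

-2, 2, 1, -2.5, 1.5, -0.5, 0.5

x=0: ŷ = 1.5 + 2·0 = 1.5; r = -0.5 − 1.5 = -2
x=1: ŷ = 1.5 + 2·1 = 3.5; r = 5.5 − 3.5 = 2
x=4: ŷ = 1.5 + 2·4 = 9.5; r = 10.5 − 9.5 = 1
x=8: ŷ = 1.5 + 2·8 = 17.5; r = 15 − 17.5 = -2.5
x=9: ŷ = 1.5 + 2·9 = 19.5; r = 21 − 19.5 = 1.5
x=10: ŷ = 1.5 + 2·10 = 21.5; r = 21 − 21.5 = -0.5
x=11: ŷ = 1.5 + 2·11 = 23.5; r = 24 − 23.5 = 0.5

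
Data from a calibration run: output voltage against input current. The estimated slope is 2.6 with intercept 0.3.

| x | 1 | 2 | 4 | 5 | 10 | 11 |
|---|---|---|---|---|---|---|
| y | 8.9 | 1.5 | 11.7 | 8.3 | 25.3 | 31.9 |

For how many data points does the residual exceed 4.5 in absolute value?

x=1: ŷ = 0.3 + 2.6·1 = 2.9; r = 8.9 − 2.9 = 6
x=2: ŷ = 0.3 + 2.6·2 = 5.5; r = 1.5 − 5.5 = -4
x=4: ŷ = 0.3 + 2.6·4 = 10.7; r = 11.7 − 10.7 = 1
x=5: ŷ = 0.3 + 2.6·5 = 13.3; r = 8.3 − 13.3 = -5
x=10: ŷ = 0.3 + 2.6·10 = 26.3; r = 25.3 − 26.3 = -1
x=11: ŷ = 0.3 + 2.6·11 = 28.9; r = 31.9 − 28.9 = 3
|r| > 4.5: x=1 (|r|=6), x=5 (|r|=5) → 2

2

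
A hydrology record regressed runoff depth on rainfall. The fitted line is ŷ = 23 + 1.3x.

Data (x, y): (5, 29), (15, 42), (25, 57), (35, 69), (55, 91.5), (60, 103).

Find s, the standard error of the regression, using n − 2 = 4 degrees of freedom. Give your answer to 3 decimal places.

s = 2.000

x=5: ŷ = 23 + 1.3·5 = 29.5; r = 29 − 29.5 = -0.5
x=15: ŷ = 23 + 1.3·15 = 42.5; r = 42 − 42.5 = -0.5
x=25: ŷ = 23 + 1.3·25 = 55.5; r = 57 − 55.5 = 1.5
x=35: ŷ = 23 + 1.3·35 = 68.5; r = 69 − 68.5 = 0.5
x=55: ŷ = 23 + 1.3·55 = 94.5; r = 91.5 − 94.5 = -3
x=60: ŷ = 23 + 1.3·60 = 101; r = 103 − 101 = 2
SSE = 0.25 + 0.25 + 2.25 + 0.25 + 9 + 4 = 16
s = √(16/4) = √4 ≈ 2.000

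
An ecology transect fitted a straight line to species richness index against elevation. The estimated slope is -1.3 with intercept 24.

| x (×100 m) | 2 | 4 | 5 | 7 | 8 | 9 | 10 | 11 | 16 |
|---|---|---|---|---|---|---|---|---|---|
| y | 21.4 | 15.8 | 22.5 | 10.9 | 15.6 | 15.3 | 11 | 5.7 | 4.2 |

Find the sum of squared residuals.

x=2: ŷ = 24 − 1.3·2 = 21.4; r = 21.4 − 21.4 = 0
x=4: ŷ = 24 − 1.3·4 = 18.8; r = 15.8 − 18.8 = -3
x=5: ŷ = 24 − 1.3·5 = 17.5; r = 22.5 − 17.5 = 5
x=7: ŷ = 24 − 1.3·7 = 14.9; r = 10.9 − 14.9 = -4
x=8: ŷ = 24 − 1.3·8 = 13.6; r = 15.6 − 13.6 = 2
x=9: ŷ = 24 − 1.3·9 = 12.3; r = 15.3 − 12.3 = 3
x=10: ŷ = 24 − 1.3·10 = 11; r = 11 − 11 = 0
x=11: ŷ = 24 − 1.3·11 = 9.7; r = 5.7 − 9.7 = -4
x=16: ŷ = 24 − 1.3·16 = 3.2; r = 4.2 − 3.2 = 1
SSE = 0 + 9 + 25 + 16 + 4 + 9 + 0 + 16 + 1 = 80

SSE = 80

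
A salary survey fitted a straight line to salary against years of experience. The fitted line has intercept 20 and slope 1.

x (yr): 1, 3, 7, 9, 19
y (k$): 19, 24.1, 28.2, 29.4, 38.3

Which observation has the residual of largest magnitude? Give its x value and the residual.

x=1: ŷ = 20 + 1 = 21; r = 19 − 21 = -2
x=3: ŷ = 20 + 3 = 23; r = 24.1 − 23 = 1.1
x=7: ŷ = 20 + 7 = 27; r = 28.2 − 27 = 1.2
x=9: ŷ = 20 + 9 = 29; r = 29.4 − 29 = 0.4
x=19: ŷ = 20 + 19 = 39; r = 38.3 − 39 = -0.7
Largest |r| is 2 at x = 1, residual -2.

x = 1, r = -2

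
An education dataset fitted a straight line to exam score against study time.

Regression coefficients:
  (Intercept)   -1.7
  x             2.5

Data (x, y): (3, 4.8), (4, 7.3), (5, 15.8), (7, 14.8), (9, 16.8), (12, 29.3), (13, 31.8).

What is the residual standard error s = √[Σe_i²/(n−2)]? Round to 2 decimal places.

s = 3.03

x=3: ŷ = -1.7 + 2.5·3 = 5.8; e = 4.8 − 5.8 = -1
x=4: ŷ = -1.7 + 2.5·4 = 8.3; e = 7.3 − 8.3 = -1
x=5: ŷ = -1.7 + 2.5·5 = 10.8; e = 15.8 − 10.8 = 5
x=7: ŷ = -1.7 + 2.5·7 = 15.8; e = 14.8 − 15.8 = -1
x=9: ŷ = -1.7 + 2.5·9 = 20.8; e = 16.8 − 20.8 = -4
x=12: ŷ = -1.7 + 2.5·12 = 28.3; e = 29.3 − 28.3 = 1
x=13: ŷ = -1.7 + 2.5·13 = 30.8; e = 31.8 − 30.8 = 1
SSE = 1 + 1 + 25 + 1 + 16 + 1 + 1 = 46
s = √(46/5) = √9.2 ≈ 3.03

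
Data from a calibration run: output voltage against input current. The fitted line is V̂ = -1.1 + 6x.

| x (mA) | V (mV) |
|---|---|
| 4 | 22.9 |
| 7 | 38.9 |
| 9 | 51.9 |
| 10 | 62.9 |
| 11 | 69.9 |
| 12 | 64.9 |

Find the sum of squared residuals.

SSE = 82

x=4: V̂ = -1.1 + 6·4 = 22.9; e = 22.9 − 22.9 = 0
x=7: V̂ = -1.1 + 6·7 = 40.9; e = 38.9 − 40.9 = -2
x=9: V̂ = -1.1 + 6·9 = 52.9; e = 51.9 − 52.9 = -1
x=10: V̂ = -1.1 + 6·10 = 58.9; e = 62.9 − 58.9 = 4
x=11: V̂ = -1.1 + 6·11 = 64.9; e = 69.9 − 64.9 = 5
x=12: V̂ = -1.1 + 6·12 = 70.9; e = 64.9 − 70.9 = -6
SSE = 0 + 4 + 1 + 16 + 25 + 36 = 82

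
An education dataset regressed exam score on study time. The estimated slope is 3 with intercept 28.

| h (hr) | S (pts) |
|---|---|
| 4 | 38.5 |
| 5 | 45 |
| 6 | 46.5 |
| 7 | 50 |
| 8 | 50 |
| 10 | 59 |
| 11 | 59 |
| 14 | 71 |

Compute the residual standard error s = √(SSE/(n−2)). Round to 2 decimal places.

h=4: ŷ = 28 + 3·4 = 40; r = 38.5 − 40 = -1.5
h=5: ŷ = 28 + 3·5 = 43; r = 45 − 43 = 2
h=6: ŷ = 28 + 3·6 = 46; r = 46.5 − 46 = 0.5
h=7: ŷ = 28 + 3·7 = 49; r = 50 − 49 = 1
h=8: ŷ = 28 + 3·8 = 52; r = 50 − 52 = -2
h=10: ŷ = 28 + 3·10 = 58; r = 59 − 58 = 1
h=11: ŷ = 28 + 3·11 = 61; r = 59 − 61 = -2
h=14: ŷ = 28 + 3·14 = 70; r = 71 − 70 = 1
SSE = 2.25 + 4 + 0.25 + 1 + 4 + 1 + 4 + 1 = 17.5
s = √(17.5/6) = √2.91667 ≈ 1.71

s = 1.71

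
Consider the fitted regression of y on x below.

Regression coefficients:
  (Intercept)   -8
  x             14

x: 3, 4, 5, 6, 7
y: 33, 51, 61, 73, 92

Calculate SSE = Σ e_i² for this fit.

SSE = 24

x=3: ŷ = -8 + 14·3 = 34; e = 33 − 34 = -1
x=4: ŷ = -8 + 14·4 = 48; e = 51 − 48 = 3
x=5: ŷ = -8 + 14·5 = 62; e = 61 − 62 = -1
x=6: ŷ = -8 + 14·6 = 76; e = 73 − 76 = -3
x=7: ŷ = -8 + 14·7 = 90; e = 92 − 90 = 2
SSE = 1 + 9 + 1 + 9 + 4 = 24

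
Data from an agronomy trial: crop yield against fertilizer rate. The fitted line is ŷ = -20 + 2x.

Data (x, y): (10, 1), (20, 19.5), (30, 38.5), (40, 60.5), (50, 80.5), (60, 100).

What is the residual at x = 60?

ŷ = -20 + 2·60 = 100
e = 100 − 100 = 0

e = 0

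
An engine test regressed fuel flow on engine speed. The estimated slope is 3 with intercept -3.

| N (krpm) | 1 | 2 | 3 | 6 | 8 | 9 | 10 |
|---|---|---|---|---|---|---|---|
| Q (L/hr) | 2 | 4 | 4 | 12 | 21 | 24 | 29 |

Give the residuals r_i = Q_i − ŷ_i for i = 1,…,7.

N=1: ŷ = -3 + 3·1 = 0; r = 2 − 0 = 2
N=2: ŷ = -3 + 3·2 = 3; r = 4 − 3 = 1
N=3: ŷ = -3 + 3·3 = 6; r = 4 − 6 = -2
N=6: ŷ = -3 + 3·6 = 15; r = 12 − 15 = -3
N=8: ŷ = -3 + 3·8 = 21; r = 21 − 21 = 0
N=9: ŷ = -3 + 3·9 = 24; r = 24 − 24 = 0
N=10: ŷ = -3 + 3·10 = 27; r = 29 − 27 = 2

2, 1, -2, -3, 0, 0, 2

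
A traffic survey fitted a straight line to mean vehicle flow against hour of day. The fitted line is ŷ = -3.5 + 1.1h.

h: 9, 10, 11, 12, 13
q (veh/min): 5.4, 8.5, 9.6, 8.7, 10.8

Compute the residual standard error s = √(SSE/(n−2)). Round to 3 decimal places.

h=9: ŷ = -3.5 + 1.1·9 = 6.4; r = 5.4 − 6.4 = -1
h=10: ŷ = -3.5 + 1.1·10 = 7.5; r = 8.5 − 7.5 = 1
h=11: ŷ = -3.5 + 1.1·11 = 8.6; r = 9.6 − 8.6 = 1
h=12: ŷ = -3.5 + 1.1·12 = 9.7; r = 8.7 − 9.7 = -1
h=13: ŷ = -3.5 + 1.1·13 = 10.8; r = 10.8 − 10.8 = 0
SSE = 1 + 1 + 1 + 1 + 0 = 4
s = √(4/3) = √1.33333 ≈ 1.155

s = 1.155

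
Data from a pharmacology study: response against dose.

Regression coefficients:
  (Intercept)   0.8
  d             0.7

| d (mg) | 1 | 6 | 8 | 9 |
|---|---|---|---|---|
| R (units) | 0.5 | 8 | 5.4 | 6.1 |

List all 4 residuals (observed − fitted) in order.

-1, 3, -1, -1

d=1: R̂ = 0.8 + 0.7·1 = 1.5; e = 0.5 − 1.5 = -1
d=6: R̂ = 0.8 + 0.7·6 = 5; e = 8 − 5 = 3
d=8: R̂ = 0.8 + 0.7·8 = 6.4; e = 5.4 − 6.4 = -1
d=9: R̂ = 0.8 + 0.7·9 = 7.1; e = 6.1 − 7.1 = -1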